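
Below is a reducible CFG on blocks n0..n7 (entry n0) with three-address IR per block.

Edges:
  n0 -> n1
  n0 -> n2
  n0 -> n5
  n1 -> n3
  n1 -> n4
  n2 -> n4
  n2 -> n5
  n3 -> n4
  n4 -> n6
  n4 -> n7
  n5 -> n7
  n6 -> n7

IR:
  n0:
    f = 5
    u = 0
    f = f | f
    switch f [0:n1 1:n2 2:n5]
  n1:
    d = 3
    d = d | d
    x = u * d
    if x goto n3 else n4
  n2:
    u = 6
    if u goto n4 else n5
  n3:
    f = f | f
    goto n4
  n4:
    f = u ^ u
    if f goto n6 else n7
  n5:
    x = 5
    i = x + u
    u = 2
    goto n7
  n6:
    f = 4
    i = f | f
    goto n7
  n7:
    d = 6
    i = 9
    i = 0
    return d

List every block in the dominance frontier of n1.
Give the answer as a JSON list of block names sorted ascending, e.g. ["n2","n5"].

Answer: ["n4"]

Analysis:
idom tree: n1←n0 n2←n0 n3←n1 n4←n0 n5←n0 n6←n4 n7←n0
Join-block Dom:
  n4: preds {n1,n2,n3}: {n0,n1} ∩ {n0,n2} ∩ {n0,n1,n3} = {n0}; idom=n0
  n5: preds {n0,n2}: {n0} ∩ {n0,n2} = {n0}; idom=n0
  n7: preds {n4,n5,n6}: {n0,n4} ∩ {n0,n5} ∩ {n0,n4,n6} = {n0}; idom=n0

DF walk-up:
  join n4 pred n1: n1 stop@n0
  join n4 pred n2: n2 stop@n0
  join n4 pred n3: n3→n1 stop@n0
  join n5 pred n0: · stop@n0
  join n5 pred n2: n2 stop@n0
  join n7 pred n4: n4 stop@n0
  join n7 pred n5: n5 stop@n0
  join n7 pred n6: n6→n4 stop@n0
  n0 → ∅
  n1 → {n4}
  n2 → {n4,n5}
  n3 → {n4}
  n4 → {n7}
  n5 → {n7}
  n6 → {n7}
  n7 → ∅

DF(n1) = ["n4"]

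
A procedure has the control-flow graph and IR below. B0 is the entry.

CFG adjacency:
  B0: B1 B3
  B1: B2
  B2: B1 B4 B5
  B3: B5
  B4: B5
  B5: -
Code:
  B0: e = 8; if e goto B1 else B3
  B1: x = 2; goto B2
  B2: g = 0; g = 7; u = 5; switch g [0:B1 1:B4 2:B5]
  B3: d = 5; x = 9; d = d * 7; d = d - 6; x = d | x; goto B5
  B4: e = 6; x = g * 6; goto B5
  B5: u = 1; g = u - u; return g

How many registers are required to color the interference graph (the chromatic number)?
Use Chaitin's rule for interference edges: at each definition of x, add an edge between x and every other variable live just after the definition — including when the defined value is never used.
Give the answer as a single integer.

Answer: 2

Working:
Per-block:
  B0: {e} / ∅
  B1: {x} / ∅
  B2: {g,u} / ∅
  B3: {d,x} / ∅
  B4: {e,x} / {g}
  B5: {g,u} / ∅

Live sets:
  live B0: ∅→∅
  live B1: ∅→∅
  live B2: ∅→{g}
  live B3: ∅→∅
  live B4: {g}→∅
  live B5: ∅→∅

Interfere edges:
  d: {x}
  e: {g}
  g: {e,u}
  u: {g}
  x: {d}

Chromatic number:
  {d,x} pairwise interfere (2-clique) ⇒ χ ≥ 2
  2-colouring: r0={d,g}  r1={e,u,x}
  χ = 2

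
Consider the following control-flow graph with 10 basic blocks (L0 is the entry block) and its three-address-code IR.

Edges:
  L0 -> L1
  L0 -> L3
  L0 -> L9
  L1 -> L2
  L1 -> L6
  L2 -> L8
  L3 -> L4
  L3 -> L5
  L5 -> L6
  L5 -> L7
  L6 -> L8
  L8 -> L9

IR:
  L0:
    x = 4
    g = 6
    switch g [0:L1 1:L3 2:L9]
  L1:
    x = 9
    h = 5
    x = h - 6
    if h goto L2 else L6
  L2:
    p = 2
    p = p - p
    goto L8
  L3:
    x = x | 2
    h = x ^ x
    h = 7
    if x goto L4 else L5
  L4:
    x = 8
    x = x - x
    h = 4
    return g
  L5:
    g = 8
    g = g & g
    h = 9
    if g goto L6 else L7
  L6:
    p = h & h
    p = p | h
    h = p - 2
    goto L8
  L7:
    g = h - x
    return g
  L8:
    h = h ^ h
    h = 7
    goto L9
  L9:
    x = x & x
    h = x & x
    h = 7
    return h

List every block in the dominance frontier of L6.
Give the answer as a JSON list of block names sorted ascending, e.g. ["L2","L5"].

idom tree: L1←L0 L2←L1 L3←L0 L4←L3 L5←L3 L6←L0 L7←L5 L8←L0 L9←L0
Dom at joins:
  L6: preds {L1,L5}: {L0,L1} ∩ {L0,L3,L5} = {L0}; idom=L0
  L8: preds {L2,L6}: {L0,L1,L2} ∩ {L0,L6} = {L0}; idom=L0
  L9: preds {L0,L8}: {L0} ∩ {L0,L8} = {L0}; idom=L0

DF walk-up:
  L6←L1: walk L1 to L0
  L6←L5: walk L5→L3 to L0
  L8←L2: walk L2→L1 to L0
  L8←L6: walk L6 to L0
  L9←L0: walk · to L0
  L9←L8: walk L8 to L0
  L0: DF=∅
  L1: DF={L6,L8}
  L2: DF={L8}
  L3: DF={L6}
  L4: DF=∅
  L5: DF={L6}
  L6: DF={L8}
  L7: DF=∅
  L8: DF={L9}
  L9: DF=∅

DF(L6) = ["L8"]

Answer: ["L8"]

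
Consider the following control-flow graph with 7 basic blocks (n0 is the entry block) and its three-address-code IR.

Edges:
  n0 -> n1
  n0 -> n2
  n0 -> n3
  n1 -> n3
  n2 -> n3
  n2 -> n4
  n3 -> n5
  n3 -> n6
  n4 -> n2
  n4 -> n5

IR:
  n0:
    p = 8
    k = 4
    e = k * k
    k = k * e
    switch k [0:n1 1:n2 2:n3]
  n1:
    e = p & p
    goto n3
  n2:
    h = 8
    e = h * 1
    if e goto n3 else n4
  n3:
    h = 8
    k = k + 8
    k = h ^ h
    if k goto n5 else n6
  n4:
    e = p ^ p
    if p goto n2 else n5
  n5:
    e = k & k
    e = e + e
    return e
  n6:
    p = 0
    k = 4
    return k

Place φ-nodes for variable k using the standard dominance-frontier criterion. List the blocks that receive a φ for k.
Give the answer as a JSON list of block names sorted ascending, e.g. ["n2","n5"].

Answer: ["n5"]

Analysis:
idom tree: n1←n0 n2←n0 n3←n0 n4←n2 n5←n0 n6←n3
Dom at joins:
  n2: preds {n0,n4}: {n0} ∩ {n0,n2,n4} = {n0}; idom=n0
  n3: preds {n0,n1,n2}: {n0} ∩ {n0,n1} ∩ {n0,n2} = {n0}; idom=n0
  n5: preds {n3,n4}: {n0,n3} ∩ {n0,n2,n4} = {n0}; idom=n0

DF derivation:
  n2←n0: walk · to n0
  n2←n4: walk n4→n2 to n0
  n3←n0: walk · to n0
  n3←n1: walk n1 to n0
  n3←n2: walk n2 to n0
  n5←n3: walk n3 to n0
  n5←n4: walk n4→n2 to n0
  DF(n0)=∅
  DF(n1)={n3}
  DF(n2)={n2,n3,n5}
  DF(n3)={n5}
  DF(n4)={n2,n5}
  DF(n5)=∅
  DF(n6)=∅

φ for k: defs {n0,n3,n6}
  DF⁺ = {n5}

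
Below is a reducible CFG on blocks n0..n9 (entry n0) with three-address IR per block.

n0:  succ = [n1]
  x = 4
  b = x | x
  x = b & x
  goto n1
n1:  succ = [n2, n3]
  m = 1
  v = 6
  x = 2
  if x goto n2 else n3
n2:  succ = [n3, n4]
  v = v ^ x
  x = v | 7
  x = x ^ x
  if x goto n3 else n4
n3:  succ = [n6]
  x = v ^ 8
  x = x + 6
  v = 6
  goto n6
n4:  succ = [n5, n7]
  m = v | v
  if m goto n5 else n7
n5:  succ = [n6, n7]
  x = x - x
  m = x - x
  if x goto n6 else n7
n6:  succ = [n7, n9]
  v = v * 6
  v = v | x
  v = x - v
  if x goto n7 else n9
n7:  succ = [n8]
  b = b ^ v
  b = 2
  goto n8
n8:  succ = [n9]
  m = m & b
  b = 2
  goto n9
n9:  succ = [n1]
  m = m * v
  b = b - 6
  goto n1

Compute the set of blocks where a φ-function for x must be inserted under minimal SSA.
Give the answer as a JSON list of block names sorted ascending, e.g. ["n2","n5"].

Answer: ["n1", "n3", "n6", "n7", "n9"]

Analysis:
idom tree: n1←n0 n2←n1 n3←n1 n4←n2 n5←n4 n6←n1 n7←n1 n8←n7 n9←n1
Dom∩ at merges:
  n1: preds {n0,n9}: {n0} ∩ {n0,n1,n9} = {n0}; idom=n0
  n3: preds {n1,n2}: {n0,n1} ∩ {n0,n1,n2} = {n0,n1}; idom=n1
  n6: preds {n3,n5}: {n0,n1,n3} ∩ {n0,n1,n2,n4,n5} = {n0,n1}; idom=n1
  n7: preds {n4,n5,n6}: {n0,n1,n2,n4} ∩ {n0,n1,n2,n4,n5} ∩ {n0,n1,n6} = {n0,n1}; idom=n1
  n9: preds {n6,n8}: {n0,n1,n6} ∩ {n0,n1,n7,n8} = {n0,n1}; idom=n1

Frontier:
  n1←n0: walk · to n0
  n1←n9: walk n9→n1 to n0
  n3←n1: walk · to n1
  n3←n2: walk n2 to n1
  n6←n3: walk n3 to n1
  n6←n5: walk n5→n4→n2 to n1
  n7←n4: walk n4→n2 to n1
  n7←n5: walk n5→n4→n2 to n1
  n7←n6: walk n6 to n1
  n9←n6: walk n6 to n1
  n9←n8: walk n8→n7 to n1
  n0 → ∅
  n1 → {n1}
  n2 → {n3,n6,n7}
  n3 → {n6}
  n4 → {n6,n7}
  n5 → {n6,n7}
  n6 → {n7,n9}
  n7 → {n9}
  n8 → {n9}
  n9 → {n1}

φ for x: defs {n0,n1,n2,n3,n5}
  DF⁺ = {n1,n3,n6,n7,n9}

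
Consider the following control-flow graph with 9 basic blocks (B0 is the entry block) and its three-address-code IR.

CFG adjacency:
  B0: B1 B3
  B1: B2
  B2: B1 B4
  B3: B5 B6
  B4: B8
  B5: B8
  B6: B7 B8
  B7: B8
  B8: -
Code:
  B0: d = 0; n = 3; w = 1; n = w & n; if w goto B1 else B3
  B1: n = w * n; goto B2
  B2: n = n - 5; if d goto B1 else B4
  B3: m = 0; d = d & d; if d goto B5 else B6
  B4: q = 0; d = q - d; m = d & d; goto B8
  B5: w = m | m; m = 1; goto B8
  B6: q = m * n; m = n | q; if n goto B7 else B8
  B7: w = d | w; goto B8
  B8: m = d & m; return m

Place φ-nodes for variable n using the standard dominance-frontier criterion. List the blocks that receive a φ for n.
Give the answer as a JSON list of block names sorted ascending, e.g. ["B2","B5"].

Answer: ["B1", "B8"]

Working:
idom tree: B1←B0 B2←B1 B3←B0 B4←B2 B5←B3 B6←B3 B7←B6 B8←B0
Dom at joins:
  B1: preds {B0,B2}: {B0} ∩ {B0,B1,B2} = {B0}; idom=B0
  B8: preds {B4,B5,B6,B7}: {B0,B1,B2,B4} ∩ {B0,B3,B5} ∩ {B0,B3,B6} ∩ {B0,B3,B6,B7} = {B0}; idom=B0

DF derivation:
  join B1 pred B0: · stop@B0
  join B1 pred B2: B2→B1 stop@B0
  join B8 pred B4: B4→B2→B1 stop@B0
  join B8 pred B5: B5→B3 stop@B0
  join B8 pred B6: B6→B3 stop@B0
  join B8 pred B7: B7→B6→B3 stop@B0
  DF(B0)=∅
  DF(B1)={B1,B8}
  DF(B2)={B1,B8}
  DF(B3)={B8}
  DF(B4)={B8}
  DF(B5)={B8}
  DF(B6)={B8}
  DF(B7)={B8}
  DF(B8)=∅

φ for n: defs {B0,B1,B2}
  DF⁺ = {B1,B8}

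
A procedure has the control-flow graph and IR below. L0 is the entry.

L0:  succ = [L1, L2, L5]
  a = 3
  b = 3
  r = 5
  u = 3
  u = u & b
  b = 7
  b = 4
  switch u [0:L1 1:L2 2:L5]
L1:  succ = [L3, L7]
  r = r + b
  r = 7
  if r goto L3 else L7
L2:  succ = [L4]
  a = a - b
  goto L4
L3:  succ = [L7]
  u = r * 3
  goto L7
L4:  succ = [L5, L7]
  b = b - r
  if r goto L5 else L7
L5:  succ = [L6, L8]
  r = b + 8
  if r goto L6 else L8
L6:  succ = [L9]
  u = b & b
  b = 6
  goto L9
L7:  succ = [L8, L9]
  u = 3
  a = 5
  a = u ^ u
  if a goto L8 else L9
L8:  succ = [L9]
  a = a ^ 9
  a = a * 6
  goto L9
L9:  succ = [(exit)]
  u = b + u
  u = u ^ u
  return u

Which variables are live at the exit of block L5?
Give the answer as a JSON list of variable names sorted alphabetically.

Per-block:
  L0: {a,b,r,u} / ∅
  L1: {r} / {b,r}
  L2: {a} / {a,b}
  L3: {u} / {r}
  L4: {b} / {b,r}
  L5: {r} / {b}
  L6: {b,u} / {b}
  L7: {a,u} / ∅
  L8: {a} / {a}
  L9: {u} / {b,u}

Backward fixpoint:
  live L0: ∅→{a,b,r,u}
  live L1: {b,r}→{b,r}
  live L2: {a,b,r,u}→{a,b,r,u}
  live L3: {b,r}→{b}
  live L4: {a,b,r,u}→{a,b,u}
  live L5: {a,b,u}→{a,b,u}
  live L6: {b}→{b,u}
  live L7: {b}→{a,b,u}
  live L8: {a,b,u}→{b,u}
  live L9: {b,u}→∅

live-out(L5) = ["a", "b", "u"]

Answer: ["a", "b", "u"]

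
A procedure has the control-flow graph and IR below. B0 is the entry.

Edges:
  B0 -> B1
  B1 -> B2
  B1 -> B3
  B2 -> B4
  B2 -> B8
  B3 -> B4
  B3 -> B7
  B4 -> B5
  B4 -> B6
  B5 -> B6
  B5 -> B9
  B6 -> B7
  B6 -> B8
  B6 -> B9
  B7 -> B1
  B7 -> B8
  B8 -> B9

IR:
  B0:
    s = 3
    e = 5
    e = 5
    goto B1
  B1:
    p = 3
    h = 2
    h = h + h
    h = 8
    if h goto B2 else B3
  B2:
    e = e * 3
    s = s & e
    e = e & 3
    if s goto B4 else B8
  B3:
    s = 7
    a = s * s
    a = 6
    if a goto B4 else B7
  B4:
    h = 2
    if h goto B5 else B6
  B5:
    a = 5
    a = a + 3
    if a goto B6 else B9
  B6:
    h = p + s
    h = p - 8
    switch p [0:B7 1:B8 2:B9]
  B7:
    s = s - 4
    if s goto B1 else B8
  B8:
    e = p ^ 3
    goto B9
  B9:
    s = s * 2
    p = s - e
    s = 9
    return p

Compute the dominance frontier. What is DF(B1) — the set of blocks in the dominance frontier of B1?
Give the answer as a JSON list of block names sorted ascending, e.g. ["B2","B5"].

idom tree: B1←B0 B2←B1 B3←B1 B4←B1 B5←B4 B6←B4 B7←B1 B8←B1 B9←B1
Dom at joins:
  B1: preds {B0,B7}: {B0} ∩ {B0,B1,B7} = {B0}; idom=B0
  B4: preds {B2,B3}: {B0,B1,B2} ∩ {B0,B1,B3} = {B0,B1}; idom=B1
  B6: preds {B4,B5}: {B0,B1,B4} ∩ {B0,B1,B4,B5} = {B0,B1,B4}; idom=B4
  B7: preds {B3,B6}: {B0,B1,B3} ∩ {B0,B1,B4,B6} = {B0,B1}; idom=B1
  B8: preds {B2,B6,B7}: {B0,B1,B2} ∩ {B0,B1,B4,B6} ∩ {B0,B1,B7} = {B0,B1}; idom=B1
  B9: preds {B5,B6,B8}: {B0,B1,B4,B5} ∩ {B0,B1,B4,B6} ∩ {B0,B1,B8} = {B0,B1}; idom=B1

DF walk-up:
  B1←B0: walk · to B0
  B1←B7: walk B7→B1 to B0
  B4←B2: walk B2 to B1
  B4←B3: walk B3 to B1
  B6←B4: walk · to B4
  B6←B5: walk B5 to B4
  B7←B3: walk B3 to B1
  B7←B6: walk B6→B4 to B1
  B8←B2: walk B2 to B1
  B8←B6: walk B6→B4 to B1
  B8←B7: walk B7 to B1
  B9←B5: walk B5→B4 to B1
  B9←B6: walk B6→B4 to B1
  B9←B8: walk B8 to B1
  B0: DF=∅
  B1: DF={B1}
  B2: DF={B4,B8}
  B3: DF={B4,B7}
  B4: DF={B7,B8,B9}
  B5: DF={B6,B9}
  B6: DF={B7,B8,B9}
  B7: DF={B1,B8}
  B8: DF={B9}
  B9: DF=∅

DF(B1) = ["B1"]

Answer: ["B1"]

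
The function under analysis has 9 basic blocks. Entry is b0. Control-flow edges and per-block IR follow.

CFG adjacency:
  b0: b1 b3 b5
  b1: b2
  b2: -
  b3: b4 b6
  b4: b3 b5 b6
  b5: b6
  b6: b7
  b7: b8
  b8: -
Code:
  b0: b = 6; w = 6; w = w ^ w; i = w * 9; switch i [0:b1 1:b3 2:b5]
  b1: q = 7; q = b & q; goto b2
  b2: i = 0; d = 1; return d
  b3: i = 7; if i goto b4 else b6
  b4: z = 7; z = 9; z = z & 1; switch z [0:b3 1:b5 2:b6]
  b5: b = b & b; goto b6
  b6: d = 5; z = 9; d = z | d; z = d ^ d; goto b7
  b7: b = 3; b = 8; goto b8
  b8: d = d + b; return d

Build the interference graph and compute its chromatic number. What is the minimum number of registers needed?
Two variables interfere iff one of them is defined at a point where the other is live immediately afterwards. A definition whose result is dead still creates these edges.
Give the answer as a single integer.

Answer: 3

Working:
Per-block:
  b0: {b,i,w} / ∅
  b1: {q} / {b}
  b2: {d,i} / ∅
  b3: {i} / ∅
  b4: {z} / ∅
  b5: {b} / {b}
  b6: {d,z} / ∅
  b7: {b} / ∅
  b8: {d} / {b,d}

Live sets:
  b0 li=∅ lo={b}
  b1 li={b} lo=∅
  b2 li=∅ lo=∅
  b3 li={b} lo={b}
  b4 li={b} lo={b}
  b5 li={b} lo=∅
  b6 li=∅ lo={d}
  b7 li={d} lo={b,d}
  b8 li={b,d} lo=∅

Conflict graph:
  b: {d,i,q,w,z}
  d: {b,z}
  i: {b}
  q: {b}
  w: {b}
  z: {b,d}

Colouring:
  clique {b,d,z} ⇒ need ≥ 3
  3-colouring: c0={b}  c1={d,i,q,w}  c2={z}
  χ = 3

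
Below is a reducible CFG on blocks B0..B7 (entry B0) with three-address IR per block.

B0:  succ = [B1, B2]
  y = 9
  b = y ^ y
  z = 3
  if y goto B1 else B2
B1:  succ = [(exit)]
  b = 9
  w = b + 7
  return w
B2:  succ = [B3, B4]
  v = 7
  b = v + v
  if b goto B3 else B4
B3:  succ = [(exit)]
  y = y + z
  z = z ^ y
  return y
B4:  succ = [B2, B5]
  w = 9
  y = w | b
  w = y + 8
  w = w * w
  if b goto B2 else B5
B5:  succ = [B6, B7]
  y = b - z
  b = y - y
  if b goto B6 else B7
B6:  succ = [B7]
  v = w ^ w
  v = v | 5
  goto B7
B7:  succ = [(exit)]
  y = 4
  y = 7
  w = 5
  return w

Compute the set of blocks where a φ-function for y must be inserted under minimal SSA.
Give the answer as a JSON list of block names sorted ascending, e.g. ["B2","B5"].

Answer: ["B2"]

Derivation:
idom tree: B1←B0 B2←B0 B3←B2 B4←B2 B5←B4 B6←B5 B7←B5
Dom at joins:
  B2: preds {B0,B4}: {B0} ∩ {B0,B2,B4} = {B0}; idom=B0
  B7: preds {B5,B6}: {B0,B2,B4,B5} ∩ {B0,B2,B4,B5,B6} = {B0,B2,B4,B5}; idom=B5

Frontier:
  join B2 pred B0: · stop@B0
  join B2 pred B4: B4→B2 stop@B0
  join B7 pred B5: · stop@B5
  join B7 pred B6: B6 stop@B5
  DF(B0)=∅
  DF(B1)=∅
  DF(B2)={B2}
  DF(B3)=∅
  DF(B4)={B2}
  DF(B5)=∅
  DF(B6)={B7}
  DF(B7)=∅

φ for y: defs {B0,B3,B4,B5,B7}
  DF⁺ = {B2}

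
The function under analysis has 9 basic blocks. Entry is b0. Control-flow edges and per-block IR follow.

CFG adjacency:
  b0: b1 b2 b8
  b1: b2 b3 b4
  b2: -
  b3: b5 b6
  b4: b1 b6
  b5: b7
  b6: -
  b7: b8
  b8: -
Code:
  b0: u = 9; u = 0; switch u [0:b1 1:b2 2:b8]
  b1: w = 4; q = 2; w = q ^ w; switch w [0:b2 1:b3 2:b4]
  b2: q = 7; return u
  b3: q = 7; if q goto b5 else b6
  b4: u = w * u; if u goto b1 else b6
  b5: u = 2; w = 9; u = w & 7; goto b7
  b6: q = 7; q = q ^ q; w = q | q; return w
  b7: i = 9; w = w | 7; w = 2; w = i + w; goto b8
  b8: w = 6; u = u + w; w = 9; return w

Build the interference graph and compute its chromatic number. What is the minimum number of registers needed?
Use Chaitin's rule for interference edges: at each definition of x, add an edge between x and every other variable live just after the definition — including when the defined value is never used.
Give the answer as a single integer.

Answer: 3

Derivation:
Per-block:
  b0: {u} / ∅
  b1: {q,w} / ∅
  b2: {q} / {u}
  b3: {q} / ∅
  b4: {u} / {u,w}
  b5: {u,w} / ∅
  b6: {q,w} / ∅
  b7: {i,w} / {w}
  b8: {u,w} / {u}

Backward fixpoint:
  live b0: ∅→{u}
  live b1: {u}→{u,w}
  live b2: {u}→∅
  live b3: ∅→∅
  live b4: {u,w}→{u}
  live b5: ∅→{u,w}
  live b6: ∅→∅
  live b7: {u,w}→{u}
  live b8: {u}→∅

Conflict graph:
  i — {u,w}
  q — {u,w}
  u — {i,q,w}
  w — {i,q,u}

Colouring:
  lower bound: {i,u,w} mutually conflict ⇒ χ ≥ 3
  3-colouring: R0={u}  R1={w}  R2={i,q}
  χ = 3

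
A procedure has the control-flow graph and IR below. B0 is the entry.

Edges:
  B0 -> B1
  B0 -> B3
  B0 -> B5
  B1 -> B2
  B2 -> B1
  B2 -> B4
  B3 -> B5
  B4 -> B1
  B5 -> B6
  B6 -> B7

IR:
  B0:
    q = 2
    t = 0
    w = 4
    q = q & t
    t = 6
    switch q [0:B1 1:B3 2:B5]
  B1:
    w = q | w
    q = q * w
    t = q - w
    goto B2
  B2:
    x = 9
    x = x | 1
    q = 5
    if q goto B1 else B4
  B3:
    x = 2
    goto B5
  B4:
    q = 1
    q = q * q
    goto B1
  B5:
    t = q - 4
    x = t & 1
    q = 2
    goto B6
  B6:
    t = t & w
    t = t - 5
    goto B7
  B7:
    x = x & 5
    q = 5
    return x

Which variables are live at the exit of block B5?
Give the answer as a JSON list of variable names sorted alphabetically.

Per-block:
  B0 def {q,t,w} use ∅
  B1 def {q,t,w} use {q,w}
  B2 def {q,x} use ∅
  B3 def {x} use ∅
  B4 def {q} use ∅
  B5 def {q,t,x} use {q}
  B6 def {t} use {t,w}
  B7 def {q,x} use {x}

Live sets:
  live B0: ∅→{q,w}
  live B1: {q,w}→{w}
  live B2: {w}→{q,w}
  live B3: {q,w}→{q,w}
  live B4: {w}→{q,w}
  live B5: {q,w}→{t,w,x}
  live B6: {t,w,x}→{x}
  live B7: {x}→∅

live-out(B5) = ["t", "w", "x"]

Answer: ["t", "w", "x"]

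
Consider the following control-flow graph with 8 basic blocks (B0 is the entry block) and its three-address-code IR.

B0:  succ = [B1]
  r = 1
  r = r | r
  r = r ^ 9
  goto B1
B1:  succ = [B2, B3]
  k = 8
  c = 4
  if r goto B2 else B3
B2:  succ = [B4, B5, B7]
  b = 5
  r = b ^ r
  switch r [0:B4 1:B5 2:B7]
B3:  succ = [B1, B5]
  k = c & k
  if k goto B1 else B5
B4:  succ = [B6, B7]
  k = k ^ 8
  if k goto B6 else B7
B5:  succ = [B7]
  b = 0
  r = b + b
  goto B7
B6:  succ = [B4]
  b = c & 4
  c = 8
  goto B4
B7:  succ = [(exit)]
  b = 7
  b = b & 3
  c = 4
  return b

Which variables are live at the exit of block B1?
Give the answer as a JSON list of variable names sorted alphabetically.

Answer: ["c", "k", "r"]

Working:
def/use:
  B0: {r} / ∅
  B1: {c,k} / {r}
  B2: {b,r} / {r}
  B3: {k} / {c,k}
  B4: {k} / {k}
  B5: {b,r} / ∅
  B6: {b,c} / {c}
  B7: {b,c} / ∅

Live sets:
  B0: in=∅ out={r}
  B1: in={r} out={c,k,r}
  B2: in={c,k,r} out={c,k}
  B3: in={c,k,r} out={r}
  B4: in={c,k} out={c,k}
  B5: in=∅ out=∅
  B6: in={c,k} out={c,k}
  B7: in=∅ out=∅

live-out(B1) = ["c", "k", "r"]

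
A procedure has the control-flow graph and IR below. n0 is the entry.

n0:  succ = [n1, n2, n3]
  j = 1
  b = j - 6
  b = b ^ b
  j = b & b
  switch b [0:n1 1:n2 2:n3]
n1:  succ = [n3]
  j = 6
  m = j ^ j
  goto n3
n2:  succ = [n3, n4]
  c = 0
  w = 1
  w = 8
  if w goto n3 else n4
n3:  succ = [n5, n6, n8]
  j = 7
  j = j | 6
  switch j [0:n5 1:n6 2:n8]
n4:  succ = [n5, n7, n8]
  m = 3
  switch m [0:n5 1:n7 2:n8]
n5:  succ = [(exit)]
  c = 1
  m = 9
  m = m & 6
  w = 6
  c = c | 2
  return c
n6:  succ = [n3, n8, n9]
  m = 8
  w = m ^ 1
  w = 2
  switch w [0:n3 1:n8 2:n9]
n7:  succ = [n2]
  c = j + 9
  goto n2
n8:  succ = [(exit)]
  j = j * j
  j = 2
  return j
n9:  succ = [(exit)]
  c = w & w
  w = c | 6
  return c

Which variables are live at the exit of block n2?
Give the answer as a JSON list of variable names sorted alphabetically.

Per-block:
  n0: def={b,j} ue=∅
  n1: def={j,m} ue=∅
  n2: def={c,w} ue=∅
  n3: def={j} ue=∅
  n4: def={m} ue=∅
  n5: def={c,m,w} ue=∅
  n6: def={m,w} ue=∅
  n7: def={c} ue={j}
  n8: def={j} ue={j}
  n9: def={c,w} ue={w}

Backward fixpoint:
  n0: in=∅ out={j}
  n1: in=∅ out=∅
  n2: in={j} out={j}
  n3: in=∅ out={j}
  n4: in={j} out={j}
  n5: in=∅ out=∅
  n6: in={j} out={j,w}
  n7: in={j} out={j}
  n8: in={j} out=∅
  n9: in={w} out=∅

live-out(n2) = ["j"]

Answer: ["j"]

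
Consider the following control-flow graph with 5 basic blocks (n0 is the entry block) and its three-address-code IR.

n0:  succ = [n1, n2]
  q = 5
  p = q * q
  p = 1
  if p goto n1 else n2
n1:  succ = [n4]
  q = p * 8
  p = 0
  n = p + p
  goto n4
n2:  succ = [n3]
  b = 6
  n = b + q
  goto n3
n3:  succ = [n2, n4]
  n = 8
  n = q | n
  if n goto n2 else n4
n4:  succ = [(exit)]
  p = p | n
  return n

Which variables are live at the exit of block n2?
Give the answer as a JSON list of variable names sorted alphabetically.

Block summaries:
  n0 def {p,q} use ∅
  n1 def {n,p,q} use {p}
  n2 def {b,n} use {q}
  n3 def {n} use {q}
  n4 def {p} use {n,p}

Live sets:
  n0 li=∅ lo={p,q}
  n1 li={p} lo={n,p}
  n2 li={p,q} lo={p,q}
  n3 li={p,q} lo={n,p,q}
  n4 li={n,p} lo=∅

live-out(n2) = ["p", "q"]

Answer: ["p", "q"]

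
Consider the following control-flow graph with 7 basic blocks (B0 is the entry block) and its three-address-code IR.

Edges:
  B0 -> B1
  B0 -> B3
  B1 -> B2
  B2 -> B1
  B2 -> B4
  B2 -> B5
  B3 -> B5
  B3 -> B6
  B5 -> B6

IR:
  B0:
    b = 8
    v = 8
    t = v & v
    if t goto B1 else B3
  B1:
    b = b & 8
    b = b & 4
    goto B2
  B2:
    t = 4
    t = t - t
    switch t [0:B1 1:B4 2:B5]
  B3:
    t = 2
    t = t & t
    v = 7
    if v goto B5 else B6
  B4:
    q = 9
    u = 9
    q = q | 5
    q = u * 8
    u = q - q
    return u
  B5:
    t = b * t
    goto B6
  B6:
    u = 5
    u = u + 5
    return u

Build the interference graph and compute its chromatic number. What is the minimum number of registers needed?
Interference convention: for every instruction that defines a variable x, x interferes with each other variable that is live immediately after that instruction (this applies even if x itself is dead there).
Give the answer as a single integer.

Answer: 3

Working:
Block summaries:
  B0: {b,t,v} / ∅
  B1: {b} / {b}
  B2: {t} / ∅
  B3: {t,v} / ∅
  B4: {q,u} / ∅
  B5: {t} / {b,t}
  B6: {u} / ∅

Liveness:
  B0 li=∅ lo={b}
  B1 li={b} lo={b}
  B2 li={b} lo={b,t}
  B3 li={b} lo={b,t}
  B4 li=∅ lo=∅
  B5 li={b,t} lo=∅
  B6 li=∅ lo=∅

Interfere edges:
  b↔{t,v}
  q↔{u}
  t↔{b,v}
  u↔{q}
  v↔{b,t}

Chromatic number:
  {b,t,v} pairwise interfere (3-clique) ⇒ χ ≥ 3
  assign b→c0 q→c0 t→c1 u→c1 v→c2 — no edge inside a register ⇒ χ ≤ 3
  χ = 3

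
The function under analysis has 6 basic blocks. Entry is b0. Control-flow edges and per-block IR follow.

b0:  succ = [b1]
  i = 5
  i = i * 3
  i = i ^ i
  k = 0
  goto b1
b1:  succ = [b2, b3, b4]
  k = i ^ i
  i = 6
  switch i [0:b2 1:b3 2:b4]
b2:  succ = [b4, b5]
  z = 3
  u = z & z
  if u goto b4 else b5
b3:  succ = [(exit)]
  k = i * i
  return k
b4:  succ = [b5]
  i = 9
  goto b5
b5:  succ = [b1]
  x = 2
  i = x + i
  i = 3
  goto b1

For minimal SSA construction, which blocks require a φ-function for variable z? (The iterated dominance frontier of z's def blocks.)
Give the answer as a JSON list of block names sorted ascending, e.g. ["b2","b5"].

idom tree: b1←b0 b2←b1 b3←b1 b4←b1 b5←b1
Dom at joins:
  b1: preds {b0,b5}: {b0} ∩ {b0,b1,b5} = {b0}; idom=b0
  b4: preds {b1,b2}: {b0,b1} ∩ {b0,b1,b2} = {b0,b1}; idom=b1
  b5: preds {b2,b4}: {b0,b1,b2} ∩ {b0,b1,b4} = {b0,b1}; idom=b1

DF derivation:
  b1←b0: walk · to b0
  b1←b5: walk b5→b1 to b0
  b4←b1: walk · to b1
  b4←b2: walk b2 to b1
  b5←b2: walk b2 to b1
  b5←b4: walk b4 to b1
  b0: DF=∅
  b1: DF={b1}
  b2: DF={b4,b5}
  b3: DF=∅
  b4: DF={b5}
  b5: DF={b1}

φ for z: defs {b2}
  DF⁺ = {b1,b4,b5}

Answer: ["b1", "b4", "b5"]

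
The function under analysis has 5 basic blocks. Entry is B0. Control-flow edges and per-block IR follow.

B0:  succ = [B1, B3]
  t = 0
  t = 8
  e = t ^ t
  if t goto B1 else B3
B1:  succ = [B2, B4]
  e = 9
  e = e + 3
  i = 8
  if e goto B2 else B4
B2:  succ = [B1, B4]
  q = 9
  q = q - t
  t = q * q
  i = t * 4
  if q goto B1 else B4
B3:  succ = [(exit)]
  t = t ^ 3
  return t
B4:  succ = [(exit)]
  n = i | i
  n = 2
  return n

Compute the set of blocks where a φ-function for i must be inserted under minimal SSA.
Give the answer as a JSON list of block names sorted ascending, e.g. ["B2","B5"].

idom tree: B1←B0 B2←B1 B3←B0 B4←B1
Join-block Dom:
  B1: preds {B0,B2}: {B0} ∩ {B0,B1,B2} = {B0}; idom=B0
  B4: preds {B1,B2}: {B0,B1} ∩ {B0,B1,B2} = {B0,B1}; idom=B1

DF derivation:
  join B1 pred B0: · stop@B0
  join B1 pred B2: B2→B1 stop@B0
  join B4 pred B1: · stop@B1
  join B4 pred B2: B2 stop@B1
  B0 → ∅
  B1 → {B1}
  B2 → {B1,B4}
  B3 → ∅
  B4 → ∅

φ for i: defs {B1,B2}
  DF⁺ = {B1,B4}

Answer: ["B1", "B4"]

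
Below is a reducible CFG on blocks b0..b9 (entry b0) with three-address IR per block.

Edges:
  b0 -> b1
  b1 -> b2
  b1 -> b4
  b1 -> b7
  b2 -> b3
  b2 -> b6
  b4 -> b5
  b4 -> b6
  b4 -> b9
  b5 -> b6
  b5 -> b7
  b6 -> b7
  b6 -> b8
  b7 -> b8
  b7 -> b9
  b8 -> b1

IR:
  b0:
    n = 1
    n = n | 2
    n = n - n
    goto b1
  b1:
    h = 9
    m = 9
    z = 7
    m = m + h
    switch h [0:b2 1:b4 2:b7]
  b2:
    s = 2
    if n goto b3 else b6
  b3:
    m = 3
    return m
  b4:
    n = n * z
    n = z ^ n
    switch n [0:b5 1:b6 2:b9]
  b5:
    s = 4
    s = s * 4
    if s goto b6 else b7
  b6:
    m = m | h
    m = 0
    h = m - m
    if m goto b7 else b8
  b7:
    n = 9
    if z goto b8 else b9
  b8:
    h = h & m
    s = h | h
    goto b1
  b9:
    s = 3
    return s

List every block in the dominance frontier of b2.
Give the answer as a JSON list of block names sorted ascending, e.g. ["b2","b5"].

idom tree: b1←b0 b2←b1 b3←b2 b4←b1 b5←b4 b6←b1 b7←b1 b8←b1 b9←b1
Dom∩ at merges:
  b1: preds {b0,b8}: {b0} ∩ {b0,b1,b8} = {b0}; idom=b0
  b6: preds {b2,b4,b5}: {b0,b1,b2} ∩ {b0,b1,b4} ∩ {b0,b1,b4,b5} = {b0,b1}; idom=b1
  b7: preds {b1,b5,b6}: {b0,b1} ∩ {b0,b1,b4,b5} ∩ {b0,b1,b6} = {b0,b1}; idom=b1
  b8: preds {b6,b7}: {b0,b1,b6} ∩ {b0,b1,b7} = {b0,b1}; idom=b1
  b9: preds {b4,b7}: {b0,b1,b4} ∩ {b0,b1,b7} = {b0,b1}; idom=b1

DF derivation:
  join b1 pred b0: · stop@b0
  join b1 pred b8: b8→b1 stop@b0
  join b6 pred b2: b2 stop@b1
  join b6 pred b4: b4 stop@b1
  join b6 pred b5: b5→b4 stop@b1
  join b7 pred b1: · stop@b1
  join b7 pred b5: b5→b4 stop@b1
  join b7 pred b6: b6 stop@b1
  join b8 pred b6: b6 stop@b1
  join b8 pred b7: b7 stop@b1
  join b9 pred b4: b4 stop@b1
  join b9 pred b7: b7 stop@b1
  b0 → ∅
  b1 → {b1}
  b2 → {b6}
  b3 → ∅
  b4 → {b6,b7,b9}
  b5 → {b6,b7}
  b6 → {b7,b8}
  b7 → {b8,b9}
  b8 → {b1}
  b9 → ∅

DF(b2) = ["b6"]

Answer: ["b6"]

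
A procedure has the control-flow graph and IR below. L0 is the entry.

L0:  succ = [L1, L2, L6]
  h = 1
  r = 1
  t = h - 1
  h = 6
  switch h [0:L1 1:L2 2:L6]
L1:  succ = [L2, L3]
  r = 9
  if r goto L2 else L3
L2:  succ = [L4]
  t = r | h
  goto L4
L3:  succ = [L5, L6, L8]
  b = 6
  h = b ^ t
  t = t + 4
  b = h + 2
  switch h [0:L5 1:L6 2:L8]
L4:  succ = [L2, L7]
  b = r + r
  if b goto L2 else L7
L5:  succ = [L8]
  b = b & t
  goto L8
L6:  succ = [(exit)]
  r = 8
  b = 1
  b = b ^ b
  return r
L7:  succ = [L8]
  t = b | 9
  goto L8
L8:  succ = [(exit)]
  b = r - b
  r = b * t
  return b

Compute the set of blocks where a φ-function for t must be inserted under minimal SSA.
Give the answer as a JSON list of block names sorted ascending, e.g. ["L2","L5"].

Answer: ["L2", "L6", "L8"]

Derivation:
idom tree: L1←L0 L2←L0 L3←L1 L4←L2 L5←L3 L6←L0 L7←L4 L8←L0
Join-block Dom:
  L2: preds {L0,L1,L4}: {L0} ∩ {L0,L1} ∩ {L0,L2,L4} = {L0}; idom=L0
  L6: preds {L0,L3}: {L0} ∩ {L0,L1,L3} = {L0}; idom=L0
  L8: preds {L3,L5,L7}: {L0,L1,L3} ∩ {L0,L1,L3,L5} ∩ {L0,L2,L4,L7} = {L0}; idom=L0

DF derivation:
  L2←L0: walk · to L0
  L2←L1: walk L1 to L0
  L2←L4: walk L4→L2 to L0
  L6←L0: walk · to L0
  L6←L3: walk L3→L1 to L0
  L8←L3: walk L3→L1 to L0
  L8←L5: walk L5→L3→L1 to L0
  L8←L7: walk L7→L4→L2 to L0
  L0: DF=∅
  L1: DF={L2,L6,L8}
  L2: DF={L2,L8}
  L3: DF={L6,L8}
  L4: DF={L2,L8}
  L5: DF={L8}
  L6: DF=∅
  L7: DF={L8}
  L8: DF=∅

φ for t: defs {L0,L2,L3,L7}
  DF⁺ = {L2,L6,L8}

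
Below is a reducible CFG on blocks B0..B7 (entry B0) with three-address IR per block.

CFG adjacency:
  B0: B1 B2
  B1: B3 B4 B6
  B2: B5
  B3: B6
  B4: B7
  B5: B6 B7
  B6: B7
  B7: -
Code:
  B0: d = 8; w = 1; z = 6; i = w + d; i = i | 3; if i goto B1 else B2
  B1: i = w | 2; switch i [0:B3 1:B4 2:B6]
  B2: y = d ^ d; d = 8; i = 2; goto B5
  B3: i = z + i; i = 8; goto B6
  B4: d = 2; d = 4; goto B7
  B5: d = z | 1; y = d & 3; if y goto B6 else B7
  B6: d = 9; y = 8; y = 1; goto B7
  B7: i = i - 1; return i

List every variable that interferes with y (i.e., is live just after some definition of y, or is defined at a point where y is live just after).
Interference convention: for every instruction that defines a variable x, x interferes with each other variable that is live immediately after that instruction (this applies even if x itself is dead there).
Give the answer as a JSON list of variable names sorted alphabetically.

def/use:
  B0 def {d,i,w,z} use ∅
  B1 def {i} use {w}
  B2 def {d,i,y} use {d}
  B3 def {i} use {i,z}
  B4 def {d} use ∅
  B5 def {d,y} use {z}
  B6 def {d,y} use ∅
  B7 def {i} use {i}

Backward fixpoint:
  B0: in=∅ out={d,w,z}
  B1: in={w,z} out={i,z}
  B2: in={d,z} out={i,z}
  B3: in={i,z} out={i}
  B4: in={i} out={i}
  B5: in={i,z} out={i}
  B6: in={i} out={i}
  B7: in={i} out=∅

Interference:
  d — {i,w,z}
  i — {d,w,y,z}
  w — {d,i,z}
  y — {i,z}
  z — {d,i,w,y}

N(y) = ["i", "z"]

Answer: ["i", "z"]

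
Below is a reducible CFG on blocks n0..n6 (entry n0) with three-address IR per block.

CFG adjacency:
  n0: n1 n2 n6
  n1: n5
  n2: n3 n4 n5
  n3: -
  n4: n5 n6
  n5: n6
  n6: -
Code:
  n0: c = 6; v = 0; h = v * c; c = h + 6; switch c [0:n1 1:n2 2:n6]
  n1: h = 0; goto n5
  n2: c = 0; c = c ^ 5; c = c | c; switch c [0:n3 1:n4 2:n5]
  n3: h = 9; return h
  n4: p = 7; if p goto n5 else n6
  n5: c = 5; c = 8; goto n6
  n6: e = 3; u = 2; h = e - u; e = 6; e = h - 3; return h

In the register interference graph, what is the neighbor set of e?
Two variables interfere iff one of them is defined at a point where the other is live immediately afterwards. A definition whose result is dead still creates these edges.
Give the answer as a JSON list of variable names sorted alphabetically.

def/use:
  n0: def={c,h,v} ue=∅
  n1: def={h} ue=∅
  n2: def={c} ue=∅
  n3: def={h} ue=∅
  n4: def={p} ue=∅
  n5: def={c} ue=∅
  n6: def={e,h,u} ue=∅

Backward fixpoint:
  n0 li=∅ lo=∅
  n1 li=∅ lo=∅
  n2 li=∅ lo=∅
  n3 li=∅ lo=∅
  n4 li=∅ lo=∅
  n5 li=∅ lo=∅
  n6 li=∅ lo=∅

Interfere edges:
  c↔{v}
  e↔{h,u}
  h↔{e}
  p↔∅
  u↔{e}
  v↔{c}

N(e) = ["h", "u"]

Answer: ["h", "u"]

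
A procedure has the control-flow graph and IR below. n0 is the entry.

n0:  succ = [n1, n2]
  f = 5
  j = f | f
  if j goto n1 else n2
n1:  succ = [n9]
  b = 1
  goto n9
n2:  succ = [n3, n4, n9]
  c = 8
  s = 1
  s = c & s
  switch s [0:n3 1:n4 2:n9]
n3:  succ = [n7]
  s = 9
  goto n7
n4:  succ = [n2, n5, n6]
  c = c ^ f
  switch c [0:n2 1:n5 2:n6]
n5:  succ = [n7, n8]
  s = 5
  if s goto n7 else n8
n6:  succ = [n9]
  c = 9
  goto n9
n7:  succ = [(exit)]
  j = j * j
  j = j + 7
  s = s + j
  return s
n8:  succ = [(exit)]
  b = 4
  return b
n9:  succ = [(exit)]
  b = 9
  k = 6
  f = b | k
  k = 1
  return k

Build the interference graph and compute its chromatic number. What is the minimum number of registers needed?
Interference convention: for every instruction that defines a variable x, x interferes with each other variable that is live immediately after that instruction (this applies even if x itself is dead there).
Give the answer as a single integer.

Answer: 4

Derivation:
def/use:
  n0: {f,j} / ∅
  n1: {b} / ∅
  n2: {c,s} / ∅
  n3: {s} / ∅
  n4: {c} / {c,f}
  n5: {s} / ∅
  n6: {c} / ∅
  n7: {j,s} / {j,s}
  n8: {b} / ∅
  n9: {b,f,k} / ∅

Backward fixpoint:
  n0 li=∅ lo={f,j}
  n1 li=∅ lo=∅
  n2 li={f,j} lo={c,f,j}
  n3 li={j} lo={j,s}
  n4 li={c,f,j} lo={f,j}
  n5 li={j} lo={j,s}
  n6 li=∅ lo=∅
  n7 li={j,s} lo=∅
  n8 li=∅ lo=∅
  n9 li=∅ lo=∅

Conflict graph:
  b: {k}
  c: {f,j,s}
  f: {c,j,s}
  j: {c,f,s}
  k: {b}
  s: {c,f,j}

Registers:
  clique {c,f,j,s} ⇒ need ≥ 4
  assign b→r0 c→r0 f→r1 j→r2 k→r1 s→r3 — no edge inside a register ⇒ χ ≤ 4
  χ = 4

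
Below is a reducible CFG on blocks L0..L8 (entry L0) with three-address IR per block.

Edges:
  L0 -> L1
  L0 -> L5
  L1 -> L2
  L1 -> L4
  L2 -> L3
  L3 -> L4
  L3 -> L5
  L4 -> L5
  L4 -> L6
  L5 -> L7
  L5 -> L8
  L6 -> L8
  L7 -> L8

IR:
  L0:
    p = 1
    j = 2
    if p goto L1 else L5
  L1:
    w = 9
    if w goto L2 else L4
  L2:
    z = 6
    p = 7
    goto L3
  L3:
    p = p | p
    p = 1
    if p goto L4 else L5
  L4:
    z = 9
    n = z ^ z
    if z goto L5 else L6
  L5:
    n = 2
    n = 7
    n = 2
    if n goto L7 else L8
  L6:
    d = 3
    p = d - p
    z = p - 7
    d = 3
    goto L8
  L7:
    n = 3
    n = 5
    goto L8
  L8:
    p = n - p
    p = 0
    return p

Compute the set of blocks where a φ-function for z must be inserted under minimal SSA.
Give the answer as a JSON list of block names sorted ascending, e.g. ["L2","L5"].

idom tree: L1←L0 L2←L1 L3←L2 L4←L1 L5←L0 L6←L4 L7←L5 L8←L0
Dom at joins:
  L4: preds {L1,L3}: {L0,L1} ∩ {L0,L1,L2,L3} = {L0,L1}; idom=L1
  L5: preds {L0,L3,L4}: {L0} ∩ {L0,L1,L2,L3} ∩ {L0,L1,L4} = {L0}; idom=L0
  L8: preds {L5,L6,L7}: {L0,L5} ∩ {L0,L1,L4,L6} ∩ {L0,L5,L7} = {L0}; idom=L0

DF derivation:
  join L4 pred L1: · stop@L1
  join L4 pred L3: L3→L2 stop@L1
  join L5 pred L0: · stop@L0
  join L5 pred L3: L3→L2→L1 stop@L0
  join L5 pred L4: L4→L1 stop@L0
  join L8 pred L5: L5 stop@L0
  join L8 pred L6: L6→L4→L1 stop@L0
  join L8 pred L7: L7→L5 stop@L0
  DF(L0)=∅
  DF(L1)={L5,L8}
  DF(L2)={L4,L5}
  DF(L3)={L4,L5}
  DF(L4)={L5,L8}
  DF(L5)={L8}
  DF(L6)={L8}
  DF(L7)={L8}
  DF(L8)=∅

φ for z: defs {L2,L4,L6}
  DF⁺ = {L4,L5,L8}

Answer: ["L4", "L5", "L8"]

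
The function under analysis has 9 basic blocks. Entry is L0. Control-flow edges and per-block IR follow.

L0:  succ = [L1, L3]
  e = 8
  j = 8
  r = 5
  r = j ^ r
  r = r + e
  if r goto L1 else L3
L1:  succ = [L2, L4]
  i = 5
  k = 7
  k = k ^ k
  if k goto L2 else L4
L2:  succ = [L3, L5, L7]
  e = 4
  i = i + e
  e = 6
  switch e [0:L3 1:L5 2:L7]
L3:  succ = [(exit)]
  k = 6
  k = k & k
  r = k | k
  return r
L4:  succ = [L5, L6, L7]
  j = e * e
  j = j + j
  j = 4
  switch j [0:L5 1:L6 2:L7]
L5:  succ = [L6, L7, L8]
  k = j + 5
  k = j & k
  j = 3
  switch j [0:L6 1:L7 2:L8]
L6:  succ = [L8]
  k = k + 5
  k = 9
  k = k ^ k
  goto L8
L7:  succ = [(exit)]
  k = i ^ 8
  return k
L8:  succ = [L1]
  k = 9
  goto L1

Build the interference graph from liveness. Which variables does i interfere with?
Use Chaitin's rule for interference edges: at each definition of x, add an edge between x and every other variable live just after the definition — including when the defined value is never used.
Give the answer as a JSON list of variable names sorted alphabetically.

Per-block:
  L0 def {e,j,r} use ∅
  L1 def {i,k} use ∅
  L2 def {e,i} use {i}
  L3 def {k,r} use ∅
  L4 def {j} use {e}
  L5 def {j,k} use {j}
  L6 def {k} use {k}
  L7 def {k} use {i}
  L8 def {k} use ∅

Backward fixpoint:
  L0: in=∅ out={e,j}
  L1: in={e,j} out={e,i,j,k}
  L2: in={i,j} out={e,i,j}
  L3: in=∅ out=∅
  L4: in={e,i,k} out={e,i,j,k}
  L5: in={e,i,j} out={e,i,j,k}
  L6: in={e,j,k} out={e,j}
  L7: in={i} out=∅
  L8: in={e,j} out={e,j}

Conflict graph:
  e↔{i,j,k,r}
  i↔{e,j,k}
  j↔{e,i,k,r}
  k↔{e,i,j}
  r↔{e,j}

N(i) = ["e", "j", "k"]

Answer: ["e", "j", "k"]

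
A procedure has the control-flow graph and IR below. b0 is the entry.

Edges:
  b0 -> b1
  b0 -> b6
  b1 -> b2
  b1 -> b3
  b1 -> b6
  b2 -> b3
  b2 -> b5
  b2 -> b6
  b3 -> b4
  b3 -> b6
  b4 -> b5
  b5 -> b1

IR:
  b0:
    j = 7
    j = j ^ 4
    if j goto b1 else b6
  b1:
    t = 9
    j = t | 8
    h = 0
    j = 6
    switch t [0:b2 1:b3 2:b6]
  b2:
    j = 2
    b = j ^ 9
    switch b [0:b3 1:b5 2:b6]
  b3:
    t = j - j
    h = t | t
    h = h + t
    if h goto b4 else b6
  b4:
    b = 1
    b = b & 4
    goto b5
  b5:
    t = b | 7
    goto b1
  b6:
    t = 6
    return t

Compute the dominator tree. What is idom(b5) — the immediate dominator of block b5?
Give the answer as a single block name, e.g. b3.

idom tree: b1←b0 b2←b1 b3←b1 b4←b3 b5←b1 b6←b0
Join-block Dom:
  b1: preds {b0,b5}: {b0} ∩ {b0,b1,b5} = {b0}; idom=b0
  b3: preds {b1,b2}: {b0,b1} ∩ {b0,b1,b2} = {b0,b1}; idom=b1
  b5: preds {b2,b4}: {b0,b1,b2} ∩ {b0,b1,b3,b4} = {b0,b1}; idom=b1
  b6: preds {b0,b1,b2,b3}: {b0} ∩ {b0,b1} ∩ {b0,b1,b2} ∩ {b0,b1,b3} = {b0}; idom=b0

idom(b5) = b1

Answer: b1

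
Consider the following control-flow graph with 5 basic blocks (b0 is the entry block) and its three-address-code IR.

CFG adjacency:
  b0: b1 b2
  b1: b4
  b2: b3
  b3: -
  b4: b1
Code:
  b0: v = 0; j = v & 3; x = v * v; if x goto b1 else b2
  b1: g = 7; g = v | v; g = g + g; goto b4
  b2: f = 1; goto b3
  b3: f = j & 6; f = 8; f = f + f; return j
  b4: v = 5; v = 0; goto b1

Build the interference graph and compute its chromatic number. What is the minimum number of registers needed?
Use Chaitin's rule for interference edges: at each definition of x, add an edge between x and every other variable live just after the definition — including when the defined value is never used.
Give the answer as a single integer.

def/use:
  b0: def={j,v,x} ue=∅
  b1: def={g} ue={v}
  b2: def={f} ue=∅
  b3: def={f} ue={j}
  b4: def={v} ue=∅

Backward fixpoint:
  b0: in=∅ out={j,v}
  b1: in={v} out=∅
  b2: in={j} out={j}
  b3: in={j} out=∅
  b4: in=∅ out={v}

Conflict graph:
  f: {j}
  g: {v}
  j: {f,v,x}
  v: {g,j,x}
  x: {j,v}

Chromatic number:
  clique {j,v,x} ⇒ need ≥ 3
  3-colouring: r0={g,j}  r1={f,v}  r2={x}
  χ = 3

Answer: 3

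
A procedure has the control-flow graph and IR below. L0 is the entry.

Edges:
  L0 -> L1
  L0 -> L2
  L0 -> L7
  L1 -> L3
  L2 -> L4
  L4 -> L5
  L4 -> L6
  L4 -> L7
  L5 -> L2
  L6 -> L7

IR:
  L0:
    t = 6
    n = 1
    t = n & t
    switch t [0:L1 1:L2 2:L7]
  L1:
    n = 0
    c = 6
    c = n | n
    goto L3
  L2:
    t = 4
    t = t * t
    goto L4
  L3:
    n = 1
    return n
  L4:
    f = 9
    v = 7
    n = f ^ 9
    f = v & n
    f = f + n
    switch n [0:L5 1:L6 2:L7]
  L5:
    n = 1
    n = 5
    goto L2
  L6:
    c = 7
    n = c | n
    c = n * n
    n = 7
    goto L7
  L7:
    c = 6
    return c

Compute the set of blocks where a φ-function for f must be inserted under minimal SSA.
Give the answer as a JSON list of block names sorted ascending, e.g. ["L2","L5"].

idom tree: L1←L0 L2←L0 L3←L1 L4←L2 L5←L4 L6←L4 L7←L0
Join-block Dom:
  L2: preds {L0,L5}: {L0} ∩ {L0,L2,L4,L5} = {L0}; idom=L0
  L7: preds {L0,L4,L6}: {L0} ∩ {L0,L2,L4} ∩ {L0,L2,L4,L6} = {L0}; idom=L0

Frontier:
  L2←L0: walk · to L0
  L2←L5: walk L5→L4→L2 to L0
  L7←L0: walk · to L0
  L7←L4: walk L4→L2 to L0
  L7←L6: walk L6→L4→L2 to L0
  DF(L0)=∅
  DF(L1)=∅
  DF(L2)={L2,L7}
  DF(L3)=∅
  DF(L4)={L2,L7}
  DF(L5)={L2}
  DF(L6)={L7}
  DF(L7)=∅

φ for f: defs {L4}
  DF⁺ = {L2,L7}

Answer: ["L2", "L7"]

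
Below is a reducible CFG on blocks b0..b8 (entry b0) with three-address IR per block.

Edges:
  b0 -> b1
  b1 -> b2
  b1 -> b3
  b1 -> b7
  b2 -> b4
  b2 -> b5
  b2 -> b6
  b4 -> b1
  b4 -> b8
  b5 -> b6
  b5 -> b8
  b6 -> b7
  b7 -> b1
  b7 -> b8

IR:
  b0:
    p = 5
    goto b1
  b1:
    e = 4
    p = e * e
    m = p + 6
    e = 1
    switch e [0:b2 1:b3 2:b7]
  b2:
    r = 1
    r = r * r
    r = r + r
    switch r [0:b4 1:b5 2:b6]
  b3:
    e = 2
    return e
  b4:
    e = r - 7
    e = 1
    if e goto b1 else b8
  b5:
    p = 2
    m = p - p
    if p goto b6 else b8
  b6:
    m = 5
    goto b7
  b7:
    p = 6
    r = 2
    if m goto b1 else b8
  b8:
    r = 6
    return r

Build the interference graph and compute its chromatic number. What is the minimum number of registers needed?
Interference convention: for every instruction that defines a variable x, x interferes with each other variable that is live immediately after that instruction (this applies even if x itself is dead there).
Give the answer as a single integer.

Answer: 2

Derivation:
Per-block:
  b0: def={p} ue=∅
  b1: def={e,m,p} ue=∅
  b2: def={r} ue=∅
  b3: def={e} ue=∅
  b4: def={e} ue={r}
  b5: def={m,p} ue=∅
  b6: def={m} ue=∅
  b7: def={p,r} ue={m}
  b8: def={r} ue=∅

Live sets:
  live b0: ∅→∅
  live b1: ∅→{m}
  live b2: ∅→{r}
  live b3: ∅→∅
  live b4: {r}→∅
  live b5: ∅→∅
  live b6: ∅→{m}
  live b7: {m}→∅
  live b8: ∅→∅

Interfere edges:
  e: {m}
  m: {e,p,r}
  p: {m}
  r: {m}

Chromatic number:
  clique {e,m} ⇒ need ≥ 2
  assign e→r1 m→r0 p→r1 r→r1 — no edge inside a register ⇒ χ ≤ 2
  χ = 2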